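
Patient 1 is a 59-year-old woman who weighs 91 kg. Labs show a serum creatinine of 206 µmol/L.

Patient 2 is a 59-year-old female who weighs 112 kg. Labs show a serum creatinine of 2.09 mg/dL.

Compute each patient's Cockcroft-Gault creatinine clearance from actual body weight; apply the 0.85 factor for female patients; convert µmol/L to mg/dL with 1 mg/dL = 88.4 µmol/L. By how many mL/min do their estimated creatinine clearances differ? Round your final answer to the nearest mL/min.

14 mL/min

Patient 1: SCr = 206 / 88.4 = 2.33 mg/dL
Patient 1: CrCl = (140 − 59) × 91 / (72 × 2.33) × 0.85 = 7371.0 / 167.76 × 0.85 ≈ 37.3 mL/min
Patient 2: CrCl = (140 − 59) × 112 / (72 × 2.09) × 0.85 = 9072.0 / 150.48 × 0.85 ≈ 51.2 mL/min
|37.3 − 51.2| = 13.9 mL/min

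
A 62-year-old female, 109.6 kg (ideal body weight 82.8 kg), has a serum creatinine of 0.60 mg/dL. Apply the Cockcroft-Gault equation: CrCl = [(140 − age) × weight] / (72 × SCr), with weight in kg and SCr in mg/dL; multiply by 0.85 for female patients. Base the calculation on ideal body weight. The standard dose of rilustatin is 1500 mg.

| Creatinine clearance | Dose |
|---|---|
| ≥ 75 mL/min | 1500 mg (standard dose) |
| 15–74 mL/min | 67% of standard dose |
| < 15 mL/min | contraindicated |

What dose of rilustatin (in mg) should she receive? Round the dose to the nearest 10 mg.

1500 mg

CrCl = (140 − 62) × 82.8 / (72 × 0.6) × 0.85 = 6458.4 / 43.20 × 0.85 ≈ 127.1 mL/min
CrCl ≈ 127 mL/min → bracket ≥ 75 mL/min.
100% of 1500 mg = 1500 mg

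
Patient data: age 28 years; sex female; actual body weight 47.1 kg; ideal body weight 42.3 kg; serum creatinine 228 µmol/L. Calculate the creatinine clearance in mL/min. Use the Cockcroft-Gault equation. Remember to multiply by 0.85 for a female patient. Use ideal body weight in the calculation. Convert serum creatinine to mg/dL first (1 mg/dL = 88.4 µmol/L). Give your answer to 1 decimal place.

SCr = 228 / 88.4 = 2.579 mg/dL
CrCl = (140 − 28) × 42.3 / (72 × 2.579) × 0.85 = 4737.6 / 185.69 × 0.85 ≈ 21.7 mL/min

21.7 mL/min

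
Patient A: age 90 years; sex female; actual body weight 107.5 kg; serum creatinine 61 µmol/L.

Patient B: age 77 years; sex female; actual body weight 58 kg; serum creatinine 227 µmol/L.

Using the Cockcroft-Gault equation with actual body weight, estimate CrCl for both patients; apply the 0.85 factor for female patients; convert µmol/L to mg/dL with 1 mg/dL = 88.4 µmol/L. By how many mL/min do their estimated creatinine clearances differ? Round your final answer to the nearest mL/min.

75 mL/min

Patient A: SCr = 61 / 88.4 = 0.69 mg/dL
Patient A: CrCl = (140 − 90) × 107.5 / (72 × 0.69) × 0.85 = 5375.0 / 49.68 × 0.85 ≈ 92.0 mL/min
Patient B: SCr = 227 / 88.4 = 2.568 mg/dL
Patient B: CrCl = (140 − 77) × 58 / (72 × 2.568) × 0.85 = 3654.0 / 184.90 × 0.85 ≈ 16.8 mL/min
|92.0 − 16.8| = 75.2 mL/min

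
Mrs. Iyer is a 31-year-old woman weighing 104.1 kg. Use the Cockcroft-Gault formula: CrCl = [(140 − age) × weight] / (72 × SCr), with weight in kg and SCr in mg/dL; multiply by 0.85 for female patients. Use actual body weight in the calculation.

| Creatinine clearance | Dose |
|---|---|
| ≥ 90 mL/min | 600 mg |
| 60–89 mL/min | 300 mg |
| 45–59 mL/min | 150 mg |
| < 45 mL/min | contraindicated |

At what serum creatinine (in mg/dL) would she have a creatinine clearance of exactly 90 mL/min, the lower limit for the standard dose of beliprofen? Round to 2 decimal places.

Standard dose requires CrCl ≥ 90 mL/min.
Set (140 − 31) × 104.1 × 0.85 / (72 × SCr) = 90
SCr = (140 − 31) × 104.1 × 0.85 / (72 × 90) = 1.488 mg/dL

1.49 mg/dL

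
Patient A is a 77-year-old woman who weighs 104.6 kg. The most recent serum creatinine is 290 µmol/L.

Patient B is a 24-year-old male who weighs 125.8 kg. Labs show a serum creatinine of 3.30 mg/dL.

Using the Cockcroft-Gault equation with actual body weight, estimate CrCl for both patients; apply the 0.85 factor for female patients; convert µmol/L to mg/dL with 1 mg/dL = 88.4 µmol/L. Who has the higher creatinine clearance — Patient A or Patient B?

Patient A: SCr = 290 / 88.4 = 3.281 mg/dL
Patient A: CrCl = (140 − 77) × 104.6 / (72 × 3.281) × 0.85 = 6589.8 / 236.23 × 0.85 ≈ 23.7 mL/min
Patient B: CrCl = (140 − 24) × 125.8 / (72 × 3.3) = 14592.8 / 237.60 ≈ 61.4 mL/min
23.7 vs 61.4 mL/min → Patient B is higher.

Patient B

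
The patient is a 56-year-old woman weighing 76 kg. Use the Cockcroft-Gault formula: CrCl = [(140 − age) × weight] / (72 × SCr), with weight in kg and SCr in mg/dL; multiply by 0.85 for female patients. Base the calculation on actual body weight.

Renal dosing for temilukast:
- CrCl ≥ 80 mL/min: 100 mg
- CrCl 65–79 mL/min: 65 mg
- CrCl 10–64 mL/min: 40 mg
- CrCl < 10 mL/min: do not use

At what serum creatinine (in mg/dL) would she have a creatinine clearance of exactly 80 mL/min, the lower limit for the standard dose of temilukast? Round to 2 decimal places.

0.94 mg/dL

Standard dose requires CrCl ≥ 80 mL/min.
Set (140 − 56) × 76 × 0.85 / (72 × SCr) = 80
SCr = (140 − 56) × 76 × 0.85 / (72 × 80) = 0.942 mg/dL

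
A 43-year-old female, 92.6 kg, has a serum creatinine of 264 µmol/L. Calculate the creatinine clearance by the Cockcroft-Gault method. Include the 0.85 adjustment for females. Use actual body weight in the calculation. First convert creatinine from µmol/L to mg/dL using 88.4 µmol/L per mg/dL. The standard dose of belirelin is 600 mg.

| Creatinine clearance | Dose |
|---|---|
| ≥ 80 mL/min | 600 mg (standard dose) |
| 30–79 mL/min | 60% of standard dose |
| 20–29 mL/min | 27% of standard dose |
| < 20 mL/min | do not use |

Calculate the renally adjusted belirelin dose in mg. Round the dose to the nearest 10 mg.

360 mg

SCr = 264 / 88.4 = 2.986 mg/dL
CrCl = (140 − 43) × 92.6 / (72 × 2.986) × 0.85 = 8982.2 / 214.99 × 0.85 ≈ 35.5 mL/min
CrCl ≈ 36 mL/min → bracket 30–79 mL/min.
60% of 600 mg = 360 mg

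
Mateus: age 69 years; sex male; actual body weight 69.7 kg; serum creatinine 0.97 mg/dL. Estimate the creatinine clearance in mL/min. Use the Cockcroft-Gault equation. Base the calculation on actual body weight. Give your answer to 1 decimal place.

70.9 mL/min

CrCl = (140 − 69) × 69.7 / (72 × 0.97) = 4948.7 / 69.84 ≈ 70.9 mL/min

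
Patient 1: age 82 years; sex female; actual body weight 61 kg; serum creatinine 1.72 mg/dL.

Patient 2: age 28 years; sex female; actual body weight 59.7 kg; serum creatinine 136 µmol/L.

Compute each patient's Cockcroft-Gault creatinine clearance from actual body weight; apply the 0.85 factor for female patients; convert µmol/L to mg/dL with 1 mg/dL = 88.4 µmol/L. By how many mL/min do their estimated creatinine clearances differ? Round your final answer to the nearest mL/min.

27 mL/min

Patient 1: CrCl = (140 − 82) × 61 / (72 × 1.72) × 0.85 = 3538.0 / 123.84 × 0.85 ≈ 24.3 mL/min
Patient 2: SCr = 136 / 88.4 = 1.538 mg/dL
Patient 2: CrCl = (140 − 28) × 59.7 / (72 × 1.538) × 0.85 = 6686.4 / 110.74 × 0.85 ≈ 51.3 mL/min
|24.3 − 51.3| = 27.0 mL/min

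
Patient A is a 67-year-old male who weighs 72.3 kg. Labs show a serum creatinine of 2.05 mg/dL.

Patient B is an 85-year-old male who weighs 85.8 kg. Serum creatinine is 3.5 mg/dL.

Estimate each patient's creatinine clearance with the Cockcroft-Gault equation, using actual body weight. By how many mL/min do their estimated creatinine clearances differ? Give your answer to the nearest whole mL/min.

17 mL/min

Patient A: CrCl = (140 − 67) × 72.3 / (72 × 2.05) = 5277.9 / 147.60 ≈ 35.8 mL/min
Patient B: CrCl = (140 − 85) × 85.8 / (72 × 3.5) = 4719.0 / 252.00 ≈ 18.7 mL/min
|35.8 − 18.7| = 17.1 mL/min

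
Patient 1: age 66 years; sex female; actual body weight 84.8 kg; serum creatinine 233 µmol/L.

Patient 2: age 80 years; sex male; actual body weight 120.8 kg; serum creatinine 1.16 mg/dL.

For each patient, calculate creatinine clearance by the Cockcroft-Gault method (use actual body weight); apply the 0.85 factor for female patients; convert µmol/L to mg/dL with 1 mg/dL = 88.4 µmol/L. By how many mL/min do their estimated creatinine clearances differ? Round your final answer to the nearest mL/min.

Patient 1: SCr = 233 / 88.4 = 2.636 mg/dL
Patient 1: CrCl = (140 − 66) × 84.8 / (72 × 2.636) × 0.85 = 6275.2 / 189.79 × 0.85 ≈ 28.1 mL/min
Patient 2: CrCl = (140 − 80) × 120.8 / (72 × 1.16) = 7248.0 / 83.52 ≈ 86.8 mL/min
|28.1 − 86.8| = 58.7 mL/min

59 mL/min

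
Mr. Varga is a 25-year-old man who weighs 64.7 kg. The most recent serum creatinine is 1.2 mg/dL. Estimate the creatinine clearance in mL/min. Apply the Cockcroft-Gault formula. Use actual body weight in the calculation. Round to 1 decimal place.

86.1 mL/min

CrCl = (140 − 25) × 64.7 / (72 × 1.2) = 7440.5 / 86.40 ≈ 86.1 mL/min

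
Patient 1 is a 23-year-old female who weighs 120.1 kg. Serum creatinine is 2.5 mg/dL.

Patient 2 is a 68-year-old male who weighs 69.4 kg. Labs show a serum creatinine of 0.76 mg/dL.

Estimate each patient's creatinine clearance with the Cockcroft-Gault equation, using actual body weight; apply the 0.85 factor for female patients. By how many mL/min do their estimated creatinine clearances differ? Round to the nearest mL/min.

25 mL/min

Patient 1: CrCl = (140 − 23) × 120.1 / (72 × 2.5) × 0.85 = 14051.7 / 180.00 × 0.85 ≈ 66.4 mL/min
Patient 2: CrCl = (140 − 68) × 69.4 / (72 × 0.76) = 4996.8 / 54.72 ≈ 91.3 mL/min
|66.4 − 91.3| = 24.9 mL/min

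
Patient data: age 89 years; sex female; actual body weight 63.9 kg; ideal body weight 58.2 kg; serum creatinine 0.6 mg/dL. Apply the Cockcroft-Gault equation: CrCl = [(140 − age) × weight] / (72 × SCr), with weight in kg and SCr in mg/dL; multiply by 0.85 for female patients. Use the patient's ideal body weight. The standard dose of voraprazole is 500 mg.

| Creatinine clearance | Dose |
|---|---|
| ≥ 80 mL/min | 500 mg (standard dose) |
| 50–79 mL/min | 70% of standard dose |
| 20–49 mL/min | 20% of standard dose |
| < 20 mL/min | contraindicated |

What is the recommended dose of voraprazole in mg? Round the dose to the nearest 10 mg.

CrCl = (140 − 89) × 58.2 / (72 × 0.6) × 0.85 = 2968.2 / 43.20 × 0.85 ≈ 58.4 mL/min
CrCl ≈ 58 mL/min → bracket 50–79 mL/min.
70% of 500 mg = 350 mg

350 mg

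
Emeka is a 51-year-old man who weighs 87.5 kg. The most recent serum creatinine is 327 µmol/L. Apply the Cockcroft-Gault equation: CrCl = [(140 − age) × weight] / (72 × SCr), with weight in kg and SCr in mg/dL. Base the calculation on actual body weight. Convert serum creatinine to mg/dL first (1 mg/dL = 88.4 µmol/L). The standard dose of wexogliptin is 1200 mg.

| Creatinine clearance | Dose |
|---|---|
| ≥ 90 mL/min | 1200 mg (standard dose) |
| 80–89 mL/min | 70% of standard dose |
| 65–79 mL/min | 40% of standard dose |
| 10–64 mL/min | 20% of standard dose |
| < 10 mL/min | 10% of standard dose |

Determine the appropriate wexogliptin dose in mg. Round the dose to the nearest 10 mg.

SCr = 327 / 88.4 = 3.699 mg/dL
CrCl = (140 − 51) × 87.5 / (72 × 3.699) = 7787.5 / 266.33 ≈ 29.2 mL/min
CrCl ≈ 29 mL/min → bracket 10–64 mL/min.
20% of 1200 mg = 240 mg

240 mg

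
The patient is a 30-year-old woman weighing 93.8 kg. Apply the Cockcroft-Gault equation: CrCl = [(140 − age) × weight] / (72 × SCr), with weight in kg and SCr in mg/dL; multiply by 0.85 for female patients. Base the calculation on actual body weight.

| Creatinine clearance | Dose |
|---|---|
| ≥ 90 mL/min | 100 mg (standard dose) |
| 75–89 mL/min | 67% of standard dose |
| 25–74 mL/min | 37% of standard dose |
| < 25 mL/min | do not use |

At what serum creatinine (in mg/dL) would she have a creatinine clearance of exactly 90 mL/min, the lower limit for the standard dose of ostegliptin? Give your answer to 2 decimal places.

Standard dose requires CrCl ≥ 90 mL/min.
Set (140 − 30) × 93.8 × 0.85 / (72 × SCr) = 90
SCr = (140 − 30) × 93.8 × 0.85 / (72 × 90) = 1.353 mg/dL

1.35 mg/dL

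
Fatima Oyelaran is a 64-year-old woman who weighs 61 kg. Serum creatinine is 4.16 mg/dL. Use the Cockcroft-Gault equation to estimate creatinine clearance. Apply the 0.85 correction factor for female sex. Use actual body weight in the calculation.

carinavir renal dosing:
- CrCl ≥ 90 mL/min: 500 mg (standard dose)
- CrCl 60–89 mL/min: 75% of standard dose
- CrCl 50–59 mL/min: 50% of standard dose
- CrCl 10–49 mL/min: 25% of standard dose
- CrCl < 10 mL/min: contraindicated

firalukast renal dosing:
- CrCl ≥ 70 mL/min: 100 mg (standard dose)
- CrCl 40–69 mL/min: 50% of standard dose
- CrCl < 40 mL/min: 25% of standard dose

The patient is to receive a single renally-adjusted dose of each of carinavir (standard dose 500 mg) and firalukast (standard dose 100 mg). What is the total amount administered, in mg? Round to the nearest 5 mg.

150 mg

CrCl = (140 − 64) × 61 / (72 × 4.16) × 0.85 = 4636.0 / 299.52 × 0.85 ≈ 13.2 mL/min
CrCl ≈ 13 mL/min.
carinavir: 10–49 mL/min → 25% of 500 mg = 125 mg.
firalukast: < 40 mL/min → 25% of 100 mg = 25 mg.
Total = 125 + 25 = 150 mg.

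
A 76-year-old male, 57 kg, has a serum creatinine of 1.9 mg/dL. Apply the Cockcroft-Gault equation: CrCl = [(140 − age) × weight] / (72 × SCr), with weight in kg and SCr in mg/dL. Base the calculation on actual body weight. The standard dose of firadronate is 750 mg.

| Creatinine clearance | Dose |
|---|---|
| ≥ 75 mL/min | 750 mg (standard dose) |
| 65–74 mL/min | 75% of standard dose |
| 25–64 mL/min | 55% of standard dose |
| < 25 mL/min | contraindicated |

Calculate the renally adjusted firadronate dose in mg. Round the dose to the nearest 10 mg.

CrCl = (140 − 76) × 57 / (72 × 1.9) = 3648.0 / 136.80 ≈ 26.7 mL/min
CrCl ≈ 27 mL/min → bracket 25–64 mL/min.
55% of 750 mg = 412.5 mg → 410 mg

410 mg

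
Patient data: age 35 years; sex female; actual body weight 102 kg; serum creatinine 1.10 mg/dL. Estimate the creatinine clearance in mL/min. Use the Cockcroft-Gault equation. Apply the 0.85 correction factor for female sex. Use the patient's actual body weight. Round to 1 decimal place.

114.9 mL/min

CrCl = (140 − 35) × 102 / (72 × 1.1) × 0.85 = 10710.0 / 79.20 × 0.85 ≈ 114.9 mL/min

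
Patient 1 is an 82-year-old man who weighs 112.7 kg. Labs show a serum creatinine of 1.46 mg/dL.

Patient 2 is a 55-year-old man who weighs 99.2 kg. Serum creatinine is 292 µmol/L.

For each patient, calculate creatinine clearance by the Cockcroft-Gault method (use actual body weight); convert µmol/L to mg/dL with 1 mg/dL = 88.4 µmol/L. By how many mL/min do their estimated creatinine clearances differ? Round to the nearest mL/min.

Patient 1: CrCl = (140 − 82) × 112.7 / (72 × 1.46) = 6536.6 / 105.12 ≈ 62.2 mL/min
Patient 2: SCr = 292 / 88.4 = 3.303 mg/dL
Patient 2: CrCl = (140 − 55) × 99.2 / (72 × 3.303) = 8432.0 / 237.82 ≈ 35.5 mL/min
|62.2 − 35.5| = 26.7 mL/min

27 mL/min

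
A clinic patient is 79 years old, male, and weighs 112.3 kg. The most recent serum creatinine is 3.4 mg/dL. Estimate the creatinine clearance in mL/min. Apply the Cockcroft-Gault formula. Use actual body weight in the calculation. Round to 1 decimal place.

28.0 mL/min

CrCl = (140 − 79) × 112.3 / (72 × 3.4) = 6850.3 / 244.80 ≈ 28.0 mL/min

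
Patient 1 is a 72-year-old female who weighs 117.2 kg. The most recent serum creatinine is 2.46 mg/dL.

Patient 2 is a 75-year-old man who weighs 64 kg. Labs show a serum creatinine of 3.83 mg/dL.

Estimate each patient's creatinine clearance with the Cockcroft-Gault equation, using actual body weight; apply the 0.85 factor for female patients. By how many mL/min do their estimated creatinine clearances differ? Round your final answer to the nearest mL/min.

Patient 1: CrCl = (140 − 72) × 117.2 / (72 × 2.46) × 0.85 = 7969.6 / 177.12 × 0.85 ≈ 38.2 mL/min
Patient 2: CrCl = (140 − 75) × 64 / (72 × 3.83) = 4160.0 / 275.76 ≈ 15.1 mL/min
|38.2 − 15.1| = 23.1 mL/min

23 mL/min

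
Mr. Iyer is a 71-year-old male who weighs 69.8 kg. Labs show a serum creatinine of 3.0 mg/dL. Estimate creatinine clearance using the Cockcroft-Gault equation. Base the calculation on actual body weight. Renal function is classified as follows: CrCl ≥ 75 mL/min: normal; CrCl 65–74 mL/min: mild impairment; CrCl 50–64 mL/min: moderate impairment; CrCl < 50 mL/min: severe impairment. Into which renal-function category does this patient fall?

severe impairment

CrCl = (140 − 71) × 69.8 / (72 × 3) = 4816.2 / 216.00 ≈ 22.3 mL/min
22 mL/min falls in the 'severe impairment' range.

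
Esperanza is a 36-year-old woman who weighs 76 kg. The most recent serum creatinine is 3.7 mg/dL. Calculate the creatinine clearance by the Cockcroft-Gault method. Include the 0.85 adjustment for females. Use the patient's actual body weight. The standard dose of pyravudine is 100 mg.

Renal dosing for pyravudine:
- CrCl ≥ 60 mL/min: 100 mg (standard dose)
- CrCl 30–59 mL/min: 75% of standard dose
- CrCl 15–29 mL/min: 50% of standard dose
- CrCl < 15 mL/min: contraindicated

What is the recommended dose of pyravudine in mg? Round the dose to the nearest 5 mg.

50 mg

CrCl = (140 − 36) × 76 / (72 × 3.7) × 0.85 = 7904.0 / 266.40 × 0.85 ≈ 25.2 mL/min
CrCl ≈ 25 mL/min → bracket 15–29 mL/min.
50% of 100 mg = 50 mg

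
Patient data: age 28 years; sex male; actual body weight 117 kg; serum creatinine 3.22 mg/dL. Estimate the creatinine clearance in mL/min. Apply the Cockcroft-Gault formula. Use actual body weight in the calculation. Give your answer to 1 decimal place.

56.5 mL/min

CrCl = (140 − 28) × 117 / (72 × 3.22) = 13104.0 / 231.84 ≈ 56.5 mL/min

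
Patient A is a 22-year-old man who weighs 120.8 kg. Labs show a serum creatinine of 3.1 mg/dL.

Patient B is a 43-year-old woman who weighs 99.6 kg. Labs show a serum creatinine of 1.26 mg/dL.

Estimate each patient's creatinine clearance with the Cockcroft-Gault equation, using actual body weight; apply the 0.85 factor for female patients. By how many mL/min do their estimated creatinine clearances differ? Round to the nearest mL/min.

27 mL/min

Patient A: CrCl = (140 − 22) × 120.8 / (72 × 3.1) = 14254.4 / 223.20 ≈ 63.9 mL/min
Patient B: CrCl = (140 − 43) × 99.6 / (72 × 1.26) × 0.85 = 9661.2 / 90.72 × 0.85 ≈ 90.5 mL/min
|63.9 − 90.5| = 26.6 mL/min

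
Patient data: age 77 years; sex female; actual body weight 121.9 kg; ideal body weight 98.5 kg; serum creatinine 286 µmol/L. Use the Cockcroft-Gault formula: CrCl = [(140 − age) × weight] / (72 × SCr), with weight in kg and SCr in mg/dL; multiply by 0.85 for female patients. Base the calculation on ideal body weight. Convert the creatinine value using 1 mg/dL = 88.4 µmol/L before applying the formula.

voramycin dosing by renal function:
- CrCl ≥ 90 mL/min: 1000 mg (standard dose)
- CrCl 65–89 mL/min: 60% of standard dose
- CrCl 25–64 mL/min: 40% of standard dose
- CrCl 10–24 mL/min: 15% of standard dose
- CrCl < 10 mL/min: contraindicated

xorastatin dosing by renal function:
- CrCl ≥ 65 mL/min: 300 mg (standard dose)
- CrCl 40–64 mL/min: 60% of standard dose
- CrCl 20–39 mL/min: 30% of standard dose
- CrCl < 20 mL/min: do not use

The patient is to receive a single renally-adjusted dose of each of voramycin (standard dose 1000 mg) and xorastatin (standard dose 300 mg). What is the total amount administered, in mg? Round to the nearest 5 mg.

240 mg

SCr = 286 / 88.4 = 3.235 mg/dL
CrCl = (140 − 77) × 98.5 / (72 × 3.235) × 0.85 = 6205.5 / 232.92 × 0.85 ≈ 22.6 mL/min
CrCl ≈ 23 mL/min.
voramycin: 10–24 mL/min → 15% of 1000 mg = 150 mg.
xorastatin: 20–39 mL/min → 30% of 300 mg = 90 mg.
Total = 150 + 90 = 240 mg.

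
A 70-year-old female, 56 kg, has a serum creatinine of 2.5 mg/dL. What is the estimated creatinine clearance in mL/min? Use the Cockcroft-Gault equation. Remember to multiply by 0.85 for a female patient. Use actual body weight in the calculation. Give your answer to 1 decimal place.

CrCl = (140 − 70) × 56 / (72 × 2.5) × 0.85 = 3920.0 / 180.00 × 0.85 ≈ 18.5 mL/min

18.5 mL/min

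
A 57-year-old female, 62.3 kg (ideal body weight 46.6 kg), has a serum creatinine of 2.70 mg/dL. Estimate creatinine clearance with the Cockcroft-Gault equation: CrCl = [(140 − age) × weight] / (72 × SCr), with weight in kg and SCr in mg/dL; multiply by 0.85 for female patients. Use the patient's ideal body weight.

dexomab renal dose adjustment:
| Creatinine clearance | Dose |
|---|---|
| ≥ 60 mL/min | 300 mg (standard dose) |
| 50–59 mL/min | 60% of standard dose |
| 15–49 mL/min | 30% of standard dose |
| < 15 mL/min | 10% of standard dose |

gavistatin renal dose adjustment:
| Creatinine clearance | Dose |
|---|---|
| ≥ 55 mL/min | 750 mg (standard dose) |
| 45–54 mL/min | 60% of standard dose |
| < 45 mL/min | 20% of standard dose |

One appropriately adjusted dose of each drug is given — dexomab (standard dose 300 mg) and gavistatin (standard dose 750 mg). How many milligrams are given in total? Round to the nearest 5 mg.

240 mg

CrCl = (140 − 57) × 46.6 / (72 × 2.7) × 0.85 = 3867.8 / 194.40 × 0.85 ≈ 16.9 mL/min
CrCl ≈ 17 mL/min.
dexomab: 15–49 mL/min → 30% of 300 mg = 90 mg.
gavistatin: < 45 mL/min → 20% of 750 mg = 150 mg.
Total = 90 + 150 = 240 mg.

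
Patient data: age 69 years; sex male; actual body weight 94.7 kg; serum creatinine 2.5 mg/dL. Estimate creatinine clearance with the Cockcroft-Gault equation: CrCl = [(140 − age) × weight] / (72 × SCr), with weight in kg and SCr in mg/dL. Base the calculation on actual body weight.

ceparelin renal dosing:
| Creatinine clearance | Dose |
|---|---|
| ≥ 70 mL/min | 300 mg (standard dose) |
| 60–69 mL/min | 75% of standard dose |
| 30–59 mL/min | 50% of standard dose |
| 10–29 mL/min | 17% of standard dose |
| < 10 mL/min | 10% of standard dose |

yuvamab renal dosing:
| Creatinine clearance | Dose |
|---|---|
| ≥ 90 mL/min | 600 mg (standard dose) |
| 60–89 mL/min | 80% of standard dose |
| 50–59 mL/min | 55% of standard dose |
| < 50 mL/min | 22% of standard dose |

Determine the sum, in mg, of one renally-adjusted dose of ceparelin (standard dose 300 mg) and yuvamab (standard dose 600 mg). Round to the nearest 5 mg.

CrCl = (140 − 69) × 94.7 / (72 × 2.5) = 6723.7 / 180.00 ≈ 37.4 mL/min
CrCl ≈ 37 mL/min.
ceparelin: 30–59 mL/min → 50% of 300 mg = 150 mg.
yuvamab: < 50 mL/min → 22% of 600 mg = 132 mg.
Total = 150 + 132 = 282 mg.

280 mg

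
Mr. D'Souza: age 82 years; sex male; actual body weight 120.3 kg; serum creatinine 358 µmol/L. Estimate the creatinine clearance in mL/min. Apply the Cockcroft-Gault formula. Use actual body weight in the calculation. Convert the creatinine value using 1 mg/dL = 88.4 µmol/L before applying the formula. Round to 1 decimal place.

SCr = 358 / 88.4 = 4.05 mg/dL
CrCl = (140 − 82) × 120.3 / (72 × 4.05) = 6977.4 / 291.60 ≈ 23.9 mL/min

23.9 mL/min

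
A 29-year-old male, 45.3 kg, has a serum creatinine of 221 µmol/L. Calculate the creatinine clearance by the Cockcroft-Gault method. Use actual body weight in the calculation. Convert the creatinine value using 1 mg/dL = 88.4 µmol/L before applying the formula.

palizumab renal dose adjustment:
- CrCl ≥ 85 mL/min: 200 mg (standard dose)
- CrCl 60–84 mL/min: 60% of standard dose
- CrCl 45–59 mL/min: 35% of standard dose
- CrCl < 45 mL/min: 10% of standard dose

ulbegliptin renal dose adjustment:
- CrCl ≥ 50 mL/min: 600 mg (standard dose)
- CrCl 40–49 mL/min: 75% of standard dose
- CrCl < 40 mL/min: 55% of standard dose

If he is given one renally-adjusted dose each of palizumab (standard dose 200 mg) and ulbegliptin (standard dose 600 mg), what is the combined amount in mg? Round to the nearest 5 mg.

350 mg

SCr = 221 / 88.4 = 2.5 mg/dL
CrCl = (140 − 29) × 45.3 / (72 × 2.5) = 5028.3 / 180.00 ≈ 27.9 mL/min
CrCl ≈ 28 mL/min.
palizumab: < 45 mL/min → 10% of 200 mg = 20 mg.
ulbegliptin: < 40 mL/min → 55% of 600 mg = 330 mg.
Total = 20 + 330 = 350 mg.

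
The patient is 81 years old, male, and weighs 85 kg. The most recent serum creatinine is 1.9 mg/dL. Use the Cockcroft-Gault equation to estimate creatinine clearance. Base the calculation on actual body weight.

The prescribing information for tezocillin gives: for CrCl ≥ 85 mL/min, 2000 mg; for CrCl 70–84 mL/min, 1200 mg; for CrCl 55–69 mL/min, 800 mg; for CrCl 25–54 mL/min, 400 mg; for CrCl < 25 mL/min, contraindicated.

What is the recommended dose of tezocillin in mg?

400 mg

CrCl = (140 − 81) × 85 / (72 × 1.9) = 5015.0 / 136.80 ≈ 36.7 mL/min
CrCl ≈ 37 mL/min → bracket 25–54 mL/min.
Dose for this bracket: 400 mg.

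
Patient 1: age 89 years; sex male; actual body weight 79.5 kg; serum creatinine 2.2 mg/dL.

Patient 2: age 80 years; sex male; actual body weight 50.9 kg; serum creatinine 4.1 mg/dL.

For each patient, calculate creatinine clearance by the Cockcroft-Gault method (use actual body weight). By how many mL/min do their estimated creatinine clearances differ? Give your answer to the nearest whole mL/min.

Patient 1: CrCl = (140 − 89) × 79.5 / (72 × 2.2) = 4054.5 / 158.40 ≈ 25.6 mL/min
Patient 2: CrCl = (140 − 80) × 50.9 / (72 × 4.1) = 3054.0 / 295.20 ≈ 10.3 mL/min
|25.6 − 10.3| = 15.3 mL/min

15 mL/min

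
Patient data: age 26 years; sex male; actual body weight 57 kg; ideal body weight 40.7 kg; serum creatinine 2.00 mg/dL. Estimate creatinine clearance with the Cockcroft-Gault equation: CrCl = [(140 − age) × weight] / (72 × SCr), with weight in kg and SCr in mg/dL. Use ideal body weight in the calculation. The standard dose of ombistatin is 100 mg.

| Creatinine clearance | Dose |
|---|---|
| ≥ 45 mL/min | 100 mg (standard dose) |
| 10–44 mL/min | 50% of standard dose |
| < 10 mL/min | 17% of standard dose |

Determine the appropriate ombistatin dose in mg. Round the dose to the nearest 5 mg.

CrCl = (140 − 26) × 40.7 / (72 × 2) = 4639.8 / 144.00 ≈ 32.2 mL/min
CrCl ≈ 32 mL/min → bracket 10–44 mL/min.
50% of 100 mg = 50 mg

50 mg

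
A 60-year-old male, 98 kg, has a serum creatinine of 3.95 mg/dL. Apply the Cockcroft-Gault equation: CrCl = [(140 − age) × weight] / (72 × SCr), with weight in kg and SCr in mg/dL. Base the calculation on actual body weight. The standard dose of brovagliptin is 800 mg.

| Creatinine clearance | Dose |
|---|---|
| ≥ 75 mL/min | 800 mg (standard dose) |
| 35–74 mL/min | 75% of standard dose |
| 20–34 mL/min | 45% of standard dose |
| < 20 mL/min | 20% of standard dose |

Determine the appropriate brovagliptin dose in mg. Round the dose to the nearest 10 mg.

CrCl = (140 − 60) × 98 / (72 × 3.95) = 7840.0 / 284.40 ≈ 27.6 mL/min
CrCl ≈ 28 mL/min → bracket 20–34 mL/min.
45% of 800 mg = 360 mg

360 mg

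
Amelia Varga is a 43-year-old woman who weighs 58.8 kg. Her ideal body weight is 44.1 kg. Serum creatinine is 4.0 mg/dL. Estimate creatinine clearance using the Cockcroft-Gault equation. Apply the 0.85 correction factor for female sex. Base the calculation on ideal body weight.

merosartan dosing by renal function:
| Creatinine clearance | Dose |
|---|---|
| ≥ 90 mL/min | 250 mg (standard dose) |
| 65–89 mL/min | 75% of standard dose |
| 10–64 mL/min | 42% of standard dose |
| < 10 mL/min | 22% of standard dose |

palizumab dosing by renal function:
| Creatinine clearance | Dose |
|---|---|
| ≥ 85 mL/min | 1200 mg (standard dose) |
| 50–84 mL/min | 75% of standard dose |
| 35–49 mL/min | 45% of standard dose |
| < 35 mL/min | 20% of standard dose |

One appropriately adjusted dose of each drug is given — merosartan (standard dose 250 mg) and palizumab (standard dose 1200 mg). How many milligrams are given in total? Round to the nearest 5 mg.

345 mg

CrCl = (140 − 43) × 44.1 / (72 × 4) × 0.85 = 4277.7 / 288.00 × 0.85 ≈ 12.6 mL/min
CrCl ≈ 13 mL/min.
merosartan: 10–64 mL/min → 42% of 250 mg = 105 mg.
palizumab: < 35 mL/min → 20% of 1200 mg = 240 mg.
Total = 105 + 240 = 345 mg.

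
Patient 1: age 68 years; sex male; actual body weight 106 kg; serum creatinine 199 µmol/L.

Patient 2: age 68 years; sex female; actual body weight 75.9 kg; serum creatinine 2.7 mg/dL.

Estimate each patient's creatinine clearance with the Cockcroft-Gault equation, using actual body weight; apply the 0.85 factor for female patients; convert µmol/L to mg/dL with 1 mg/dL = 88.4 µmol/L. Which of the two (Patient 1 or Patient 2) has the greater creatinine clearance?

Patient 1

Patient 1: SCr = 199 / 88.4 = 2.251 mg/dL
Patient 1: CrCl = (140 − 68) × 106 / (72 × 2.251) = 7632.0 / 162.07 ≈ 47.1 mL/min
Patient 2: CrCl = (140 − 68) × 75.9 / (72 × 2.7) × 0.85 = 5464.8 / 194.40 × 0.85 ≈ 23.9 mL/min
47.1 vs 23.9 mL/min → Patient 1 is higher.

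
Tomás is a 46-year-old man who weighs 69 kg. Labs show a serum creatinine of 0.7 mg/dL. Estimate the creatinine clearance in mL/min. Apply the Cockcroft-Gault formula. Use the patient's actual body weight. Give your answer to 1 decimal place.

128.7 mL/min

CrCl = (140 − 46) × 69 / (72 × 0.7) = 6486.0 / 50.40 ≈ 128.7 mL/min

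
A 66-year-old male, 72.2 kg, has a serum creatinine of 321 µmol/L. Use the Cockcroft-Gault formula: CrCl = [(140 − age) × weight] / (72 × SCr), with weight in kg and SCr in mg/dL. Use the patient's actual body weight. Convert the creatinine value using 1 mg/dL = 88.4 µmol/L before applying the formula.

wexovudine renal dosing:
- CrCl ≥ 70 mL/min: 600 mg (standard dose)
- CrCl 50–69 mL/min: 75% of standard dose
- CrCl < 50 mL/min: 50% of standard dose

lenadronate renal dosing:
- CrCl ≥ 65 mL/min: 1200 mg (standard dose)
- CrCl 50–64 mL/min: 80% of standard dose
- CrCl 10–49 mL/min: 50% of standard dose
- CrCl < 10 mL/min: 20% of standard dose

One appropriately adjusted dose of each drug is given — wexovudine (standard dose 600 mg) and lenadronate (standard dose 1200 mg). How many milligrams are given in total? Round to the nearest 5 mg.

SCr = 321 / 88.4 = 3.631 mg/dL
CrCl = (140 − 66) × 72.2 / (72 × 3.631) = 5342.8 / 261.43 ≈ 20.4 mL/min
CrCl ≈ 20 mL/min.
wexovudine: < 50 mL/min → 50% of 600 mg = 300 mg.
lenadronate: 10–49 mL/min → 50% of 1200 mg = 600 mg.
Total = 300 + 600 = 900 mg.

900 mg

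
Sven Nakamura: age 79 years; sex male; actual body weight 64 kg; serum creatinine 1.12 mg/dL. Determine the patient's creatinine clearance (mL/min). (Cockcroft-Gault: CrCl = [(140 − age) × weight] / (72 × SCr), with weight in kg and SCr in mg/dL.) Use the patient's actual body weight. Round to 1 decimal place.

CrCl = (140 − 79) × 64 / (72 × 1.12) = 3904.0 / 80.64 ≈ 48.4 mL/min

48.4 mL/min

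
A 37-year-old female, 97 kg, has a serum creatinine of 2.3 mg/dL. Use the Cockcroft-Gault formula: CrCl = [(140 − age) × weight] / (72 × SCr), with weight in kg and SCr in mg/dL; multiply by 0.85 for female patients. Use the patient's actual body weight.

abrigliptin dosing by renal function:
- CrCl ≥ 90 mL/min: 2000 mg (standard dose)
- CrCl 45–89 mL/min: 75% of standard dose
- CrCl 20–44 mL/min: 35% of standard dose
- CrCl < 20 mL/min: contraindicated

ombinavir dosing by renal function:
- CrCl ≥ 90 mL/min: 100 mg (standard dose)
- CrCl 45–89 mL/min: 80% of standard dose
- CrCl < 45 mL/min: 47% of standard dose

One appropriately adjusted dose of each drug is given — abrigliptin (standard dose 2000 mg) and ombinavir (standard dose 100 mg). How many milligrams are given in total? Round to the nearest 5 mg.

CrCl = (140 − 37) × 97 / (72 × 2.3) × 0.85 = 9991.0 / 165.60 × 0.85 ≈ 51.3 mL/min
CrCl ≈ 51 mL/min.
abrigliptin: 45–89 mL/min → 75% of 2000 mg = 1500 mg.
ombinavir: 45–89 mL/min → 80% of 100 mg = 80 mg.
Total = 1500 + 80 = 1580 mg.

1580 mg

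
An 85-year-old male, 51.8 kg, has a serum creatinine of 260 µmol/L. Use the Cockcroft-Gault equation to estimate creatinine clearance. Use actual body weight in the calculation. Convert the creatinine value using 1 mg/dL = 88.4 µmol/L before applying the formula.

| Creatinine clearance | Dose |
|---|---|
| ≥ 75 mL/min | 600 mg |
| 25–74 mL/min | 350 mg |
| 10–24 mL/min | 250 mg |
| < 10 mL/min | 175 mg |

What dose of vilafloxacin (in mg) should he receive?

250 mg

SCr = 260 / 88.4 = 2.941 mg/dL
CrCl = (140 − 85) × 51.8 / (72 × 2.941) = 2849.0 / 211.75 ≈ 13.5 mL/min
CrCl ≈ 13 mL/min → bracket 10–24 mL/min.
Dose for this bracket: 250 mg.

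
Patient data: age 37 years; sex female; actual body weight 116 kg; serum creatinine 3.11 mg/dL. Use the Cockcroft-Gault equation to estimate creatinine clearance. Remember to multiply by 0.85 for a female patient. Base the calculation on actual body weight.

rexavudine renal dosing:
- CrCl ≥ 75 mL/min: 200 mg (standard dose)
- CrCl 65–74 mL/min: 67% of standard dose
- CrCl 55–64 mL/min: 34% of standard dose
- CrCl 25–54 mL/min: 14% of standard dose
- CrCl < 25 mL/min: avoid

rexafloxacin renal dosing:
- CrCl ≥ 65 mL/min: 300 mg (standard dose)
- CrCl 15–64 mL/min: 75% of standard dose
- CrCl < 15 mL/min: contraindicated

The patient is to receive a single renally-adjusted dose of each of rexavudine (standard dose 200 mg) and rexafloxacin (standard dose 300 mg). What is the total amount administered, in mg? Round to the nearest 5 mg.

CrCl = (140 − 37) × 116 / (72 × 3.11) × 0.85 = 11948.0 / 223.92 × 0.85 ≈ 45.4 mL/min
CrCl ≈ 45 mL/min.
rexavudine: 25–54 mL/min → 14% of 200 mg = 28 mg.
rexafloxacin: 15–64 mL/min → 75% of 300 mg = 225 mg.
Total = 28 + 225 = 253 mg.

255 mg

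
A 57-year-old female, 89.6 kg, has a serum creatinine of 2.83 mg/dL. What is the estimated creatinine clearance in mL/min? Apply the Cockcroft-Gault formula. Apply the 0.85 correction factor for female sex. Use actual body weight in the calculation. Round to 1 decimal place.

CrCl = (140 − 57) × 89.6 / (72 × 2.83) × 0.85 = 7436.8 / 203.76 × 0.85 ≈ 31.0 mL/min

31.0 mL/min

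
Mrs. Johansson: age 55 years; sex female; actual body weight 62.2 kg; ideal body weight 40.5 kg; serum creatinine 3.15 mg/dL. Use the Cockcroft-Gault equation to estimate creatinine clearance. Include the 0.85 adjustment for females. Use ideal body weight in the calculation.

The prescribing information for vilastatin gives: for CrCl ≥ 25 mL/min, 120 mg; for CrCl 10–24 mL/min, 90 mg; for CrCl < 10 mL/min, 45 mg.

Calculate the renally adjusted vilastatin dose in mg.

CrCl = (140 − 55) × 40.5 / (72 × 3.15) × 0.85 = 3442.5 / 226.80 × 0.85 ≈ 12.9 mL/min
CrCl ≈ 13 mL/min → bracket 10–24 mL/min.
Dose for this bracket: 90 mg.

90 mg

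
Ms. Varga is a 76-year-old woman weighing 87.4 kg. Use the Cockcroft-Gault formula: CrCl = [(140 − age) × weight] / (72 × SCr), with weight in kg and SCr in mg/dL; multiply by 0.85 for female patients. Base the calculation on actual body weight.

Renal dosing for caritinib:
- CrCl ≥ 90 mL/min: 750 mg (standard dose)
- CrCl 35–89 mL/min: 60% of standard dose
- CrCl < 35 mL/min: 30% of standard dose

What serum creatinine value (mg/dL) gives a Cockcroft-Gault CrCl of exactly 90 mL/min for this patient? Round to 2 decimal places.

0.73 mg/dL

Standard dose requires CrCl ≥ 90 mL/min.
Set (140 − 76) × 87.4 × 0.85 / (72 × SCr) = 90
SCr = (140 − 76) × 87.4 × 0.85 / (72 × 90) = 0.734 mg/dL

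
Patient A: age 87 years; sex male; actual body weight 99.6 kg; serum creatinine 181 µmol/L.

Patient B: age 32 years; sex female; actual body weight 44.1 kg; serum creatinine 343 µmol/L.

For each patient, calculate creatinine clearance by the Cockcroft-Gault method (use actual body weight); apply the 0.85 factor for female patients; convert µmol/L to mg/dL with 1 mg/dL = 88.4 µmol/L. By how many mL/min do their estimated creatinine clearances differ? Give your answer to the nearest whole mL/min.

Patient A: SCr = 181 / 88.4 = 2.048 mg/dL
Patient A: CrCl = (140 − 87) × 99.6 / (72 × 2.048) = 5278.8 / 147.46 ≈ 35.8 mL/min
Patient B: SCr = 343 / 88.4 = 3.88 mg/dL
Patient B: CrCl = (140 − 32) × 44.1 / (72 × 3.88) × 0.85 = 4762.8 / 279.36 × 0.85 ≈ 14.5 mL/min
|35.8 − 14.5| = 21.3 mL/min

21 mL/min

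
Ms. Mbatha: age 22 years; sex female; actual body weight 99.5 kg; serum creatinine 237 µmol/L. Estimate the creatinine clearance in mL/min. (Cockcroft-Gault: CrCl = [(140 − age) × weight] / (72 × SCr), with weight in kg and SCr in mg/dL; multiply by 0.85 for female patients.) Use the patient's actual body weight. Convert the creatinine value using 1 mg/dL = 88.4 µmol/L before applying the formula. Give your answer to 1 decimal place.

51.7 mL/min

SCr = 237 / 88.4 = 2.681 mg/dL
CrCl = (140 − 22) × 99.5 / (72 × 2.681) × 0.85 = 11741.0 / 193.03 × 0.85 ≈ 51.7 mL/min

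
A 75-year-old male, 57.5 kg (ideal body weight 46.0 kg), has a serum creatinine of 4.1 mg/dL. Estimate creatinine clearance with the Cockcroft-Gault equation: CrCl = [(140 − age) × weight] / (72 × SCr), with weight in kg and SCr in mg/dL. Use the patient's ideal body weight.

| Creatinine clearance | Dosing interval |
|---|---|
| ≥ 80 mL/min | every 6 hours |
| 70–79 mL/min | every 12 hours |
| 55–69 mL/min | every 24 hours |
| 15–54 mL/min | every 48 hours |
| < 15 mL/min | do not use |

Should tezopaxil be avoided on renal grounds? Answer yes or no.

CrCl = (140 − 75) × 46 / (72 × 4.1) = 2990.0 / 295.20 ≈ 10.1 mL/min
CrCl ≈ 10 mL/min, which is < 15 mL/min.

yes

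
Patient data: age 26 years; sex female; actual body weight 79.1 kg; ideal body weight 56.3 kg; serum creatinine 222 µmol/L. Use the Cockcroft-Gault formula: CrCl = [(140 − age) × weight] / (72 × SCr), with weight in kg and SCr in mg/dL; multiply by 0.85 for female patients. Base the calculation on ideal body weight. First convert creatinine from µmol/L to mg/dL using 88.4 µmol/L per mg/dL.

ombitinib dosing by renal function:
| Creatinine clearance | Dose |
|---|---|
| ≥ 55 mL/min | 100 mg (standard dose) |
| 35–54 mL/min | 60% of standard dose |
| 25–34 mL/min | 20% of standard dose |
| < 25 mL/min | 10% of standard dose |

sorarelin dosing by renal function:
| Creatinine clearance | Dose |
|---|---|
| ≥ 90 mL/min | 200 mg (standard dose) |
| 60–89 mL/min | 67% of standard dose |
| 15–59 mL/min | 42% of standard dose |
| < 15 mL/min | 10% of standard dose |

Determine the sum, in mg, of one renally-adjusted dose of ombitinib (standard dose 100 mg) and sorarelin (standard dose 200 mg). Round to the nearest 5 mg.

105 mg

SCr = 222 / 88.4 = 2.511 mg/dL
CrCl = (140 − 26) × 56.3 / (72 × 2.511) × 0.85 = 6418.2 / 180.79 × 0.85 ≈ 30.2 mL/min
CrCl ≈ 30 mL/min.
ombitinib: 25–34 mL/min → 20% of 100 mg = 20 mg.
sorarelin: 15–59 mL/min → 42% of 200 mg = 84 mg.
Total = 20 + 84 = 104 mg.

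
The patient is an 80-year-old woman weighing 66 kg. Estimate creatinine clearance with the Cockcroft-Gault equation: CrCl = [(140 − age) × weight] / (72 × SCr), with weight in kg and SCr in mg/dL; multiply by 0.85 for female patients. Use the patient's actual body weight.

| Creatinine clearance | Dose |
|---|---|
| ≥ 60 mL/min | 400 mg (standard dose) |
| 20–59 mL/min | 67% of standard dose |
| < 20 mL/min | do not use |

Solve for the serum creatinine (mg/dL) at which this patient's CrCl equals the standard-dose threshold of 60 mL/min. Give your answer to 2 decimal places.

Standard dose requires CrCl ≥ 60 mL/min.
Set (140 − 80) × 66 × 0.85 / (72 × SCr) = 60
SCr = (140 − 80) × 66 × 0.85 / (72 × 60) = 0.779 mg/dL

0.78 mg/dL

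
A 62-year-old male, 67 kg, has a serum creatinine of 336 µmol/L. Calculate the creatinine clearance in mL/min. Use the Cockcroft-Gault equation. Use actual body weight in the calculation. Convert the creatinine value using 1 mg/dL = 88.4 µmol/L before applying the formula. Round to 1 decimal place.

19.1 mL/min

SCr = 336 / 88.4 = 3.801 mg/dL
CrCl = (140 − 62) × 67 / (72 × 3.801) = 5226.0 / 273.67 ≈ 19.1 mL/min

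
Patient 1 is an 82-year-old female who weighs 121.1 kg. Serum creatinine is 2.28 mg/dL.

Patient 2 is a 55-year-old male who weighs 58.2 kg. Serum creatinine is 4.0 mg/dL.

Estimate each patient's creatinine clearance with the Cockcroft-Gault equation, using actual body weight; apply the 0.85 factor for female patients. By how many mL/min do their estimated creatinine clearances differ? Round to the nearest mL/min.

Patient 1: CrCl = (140 − 82) × 121.1 / (72 × 2.28) × 0.85 = 7023.8 / 164.16 × 0.85 ≈ 36.4 mL/min
Patient 2: CrCl = (140 − 55) × 58.2 / (72 × 4) = 4947.0 / 288.00 ≈ 17.2 mL/min
|36.4 − 17.2| = 19.2 mL/min

19 mL/min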